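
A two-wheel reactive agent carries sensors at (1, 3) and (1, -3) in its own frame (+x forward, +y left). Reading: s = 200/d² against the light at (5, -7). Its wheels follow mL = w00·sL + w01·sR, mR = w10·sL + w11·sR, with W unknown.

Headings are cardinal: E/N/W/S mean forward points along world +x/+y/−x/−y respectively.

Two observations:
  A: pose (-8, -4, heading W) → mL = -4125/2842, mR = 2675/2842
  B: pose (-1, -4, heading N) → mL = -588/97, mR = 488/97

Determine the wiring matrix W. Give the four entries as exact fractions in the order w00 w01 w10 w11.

obs A: pose=(-8,-4,W) → sL=50/49, sR=25/29, mL=-4125/2842, mR=2675/2842
obs B: pose=(-1,-4,N) → sL=200/97, sR=8, mL=-588/97, mR=488/97
sensor matrix S = [[50/49, 25/29], [200/97, 8]]; det S = 880200/137837
solve [mL_A; mL_B] = S·[w00; w01] and [mR_A; mR_B] = S·[w10; w11]:
  w00 = -1, w01 = -1/2, w10 = 1/2, w11 = 1/2

-1 -1/2 1/2 1/2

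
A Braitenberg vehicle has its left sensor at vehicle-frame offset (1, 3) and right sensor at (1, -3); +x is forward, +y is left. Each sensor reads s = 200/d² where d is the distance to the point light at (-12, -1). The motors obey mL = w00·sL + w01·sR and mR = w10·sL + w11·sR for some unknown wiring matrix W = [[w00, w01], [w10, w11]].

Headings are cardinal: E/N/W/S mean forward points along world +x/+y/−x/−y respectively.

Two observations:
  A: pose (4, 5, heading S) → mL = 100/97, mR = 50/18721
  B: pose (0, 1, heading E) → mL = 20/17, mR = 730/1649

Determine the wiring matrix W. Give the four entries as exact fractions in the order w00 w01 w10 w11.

obs A: pose=(4,5,S) → sL=100/193, sR=100/97, mL=100/97, mR=50/18721
obs B: pose=(0,1,E) → sL=100/97, sR=20/17, mL=20/17, mR=730/1649
sensor matrix S = [[100/193, 100/97], [100/97, 20/17]]; det S = -13992000/30870929
solve [mL_A; mL_B] = S·[w00; w01] and [mR_A; mR_B] = S·[w10; w11]:
  w00 = 0, w01 = 1, w10 = 1, w11 = -1/2

0 1 1 -1/2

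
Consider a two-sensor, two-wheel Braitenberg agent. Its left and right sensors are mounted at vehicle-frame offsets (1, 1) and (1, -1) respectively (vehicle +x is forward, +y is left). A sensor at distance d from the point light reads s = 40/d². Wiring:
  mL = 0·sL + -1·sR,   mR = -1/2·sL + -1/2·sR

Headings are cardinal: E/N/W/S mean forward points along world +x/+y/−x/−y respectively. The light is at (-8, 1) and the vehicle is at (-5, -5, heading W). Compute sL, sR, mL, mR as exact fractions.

40/53 40/29 -40/29 -1640/1537

left sensor world pos  = (-6, -6); dL² = 53
right sensor world pos = (-6, -4); dR² = 29
sL = 40/53 = 40/53
sR = 40/29 = 40/29
mL = 0·sL + -1·sR = -40/29
mR = -1/2·sL + -1/2·sR = -1640/1537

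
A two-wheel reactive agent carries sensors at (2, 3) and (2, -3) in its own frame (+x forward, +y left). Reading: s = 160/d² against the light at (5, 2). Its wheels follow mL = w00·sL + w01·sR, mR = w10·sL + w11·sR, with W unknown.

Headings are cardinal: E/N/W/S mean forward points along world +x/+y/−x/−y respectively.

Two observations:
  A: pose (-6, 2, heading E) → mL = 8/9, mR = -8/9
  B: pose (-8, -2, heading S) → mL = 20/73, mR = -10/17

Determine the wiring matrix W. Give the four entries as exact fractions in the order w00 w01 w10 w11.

0 1/2 -1/2 0

obs A: pose=(-6,2,E) → sL=16/9, sR=16/9, mL=8/9, mR=-8/9
obs B: pose=(-8,-2,S) → sL=20/17, sR=40/73, mL=20/73, mR=-10/17
sensor matrix S = [[16/9, 16/9], [20/17, 40/73]]; det S = -4160/3723
solve [mL_A; mL_B] = S·[w00; w01] and [mR_A; mR_B] = S·[w10; w11]:
  w00 = 0, w01 = 1/2, w10 = -1/2, w11 = 0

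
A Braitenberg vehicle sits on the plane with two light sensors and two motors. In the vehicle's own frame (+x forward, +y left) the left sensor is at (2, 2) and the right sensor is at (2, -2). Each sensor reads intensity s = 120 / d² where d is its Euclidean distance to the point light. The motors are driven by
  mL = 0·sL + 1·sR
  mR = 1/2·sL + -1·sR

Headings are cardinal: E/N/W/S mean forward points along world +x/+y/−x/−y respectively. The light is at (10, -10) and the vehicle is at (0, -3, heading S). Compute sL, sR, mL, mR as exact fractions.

left sensor world pos  = (2, -5); dL² = 89
right sensor world pos = (-2, -5); dR² = 169
sL = 120/89 = 120/89
sR = 120/169 = 120/169
mL = 0·sL + 1·sR = 120/169
mR = 1/2·sL + -1·sR = -540/15041

120/89 120/169 120/169 -540/15041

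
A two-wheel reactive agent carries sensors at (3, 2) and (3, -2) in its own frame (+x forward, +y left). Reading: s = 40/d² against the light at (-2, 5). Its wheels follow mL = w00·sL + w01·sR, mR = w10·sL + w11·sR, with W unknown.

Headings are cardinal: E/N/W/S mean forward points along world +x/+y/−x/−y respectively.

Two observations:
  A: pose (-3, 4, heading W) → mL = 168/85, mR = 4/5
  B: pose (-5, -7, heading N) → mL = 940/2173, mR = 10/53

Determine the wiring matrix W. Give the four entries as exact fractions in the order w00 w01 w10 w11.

obs A: pose=(-3,4,W) → sL=8/5, sR=40/17, mL=168/85, mR=4/5
obs B: pose=(-5,-7,N) → sL=20/53, sR=20/41, mL=940/2173, mR=10/53
sensor matrix S = [[8/5, 40/17], [20/53, 20/41]]; det S = -3968/36941
solve [mL_A; mL_B] = S·[w00; w01] and [mR_A; mR_B] = S·[w10; w11]:
  w00 = 1/2, w01 = 1/2, w10 = 1/2, w11 = 0

1/2 1/2 1/2 0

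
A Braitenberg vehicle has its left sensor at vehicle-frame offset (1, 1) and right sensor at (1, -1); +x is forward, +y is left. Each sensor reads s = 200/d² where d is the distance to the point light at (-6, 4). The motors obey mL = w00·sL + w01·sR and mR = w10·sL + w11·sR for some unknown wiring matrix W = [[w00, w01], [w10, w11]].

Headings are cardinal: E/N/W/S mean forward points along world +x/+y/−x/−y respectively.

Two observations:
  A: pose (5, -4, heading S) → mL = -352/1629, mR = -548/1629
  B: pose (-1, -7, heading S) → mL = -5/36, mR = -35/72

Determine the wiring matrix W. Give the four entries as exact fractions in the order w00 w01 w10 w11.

obs A: pose=(5,-4,S) → sL=8/9, sR=200/181, mL=-352/1629, mR=-548/1629
obs B: pose=(-1,-7,S) → sL=10/9, sR=5/4, mL=-5/36, mR=-35/72
sensor matrix S = [[8/9, 200/181], [10/9, 5/4]]; det S = -190/1629
solve [mL_A; mL_B] = S·[w00; w01] and [mR_A; mR_B] = S·[w10; w11]:
  w00 = 1, w01 = -1, w10 = -1, w11 = 1/2

1 -1 -1 1/2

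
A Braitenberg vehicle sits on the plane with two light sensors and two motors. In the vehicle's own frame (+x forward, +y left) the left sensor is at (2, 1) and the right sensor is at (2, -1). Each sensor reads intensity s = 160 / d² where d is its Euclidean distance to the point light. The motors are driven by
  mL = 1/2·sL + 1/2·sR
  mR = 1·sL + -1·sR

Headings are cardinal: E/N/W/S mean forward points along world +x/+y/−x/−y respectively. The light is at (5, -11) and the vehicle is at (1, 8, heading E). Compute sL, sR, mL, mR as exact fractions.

left sensor world pos  = (3, 9); dL² = 404
right sensor world pos = (3, 7); dR² = 328
sL = 160/404 = 40/101
sR = 160/328 = 20/41
mL = 1/2·sL + 1/2·sR = 1830/4141
mR = 1·sL + -1·sR = -380/4141

40/101 20/41 1830/4141 -380/4141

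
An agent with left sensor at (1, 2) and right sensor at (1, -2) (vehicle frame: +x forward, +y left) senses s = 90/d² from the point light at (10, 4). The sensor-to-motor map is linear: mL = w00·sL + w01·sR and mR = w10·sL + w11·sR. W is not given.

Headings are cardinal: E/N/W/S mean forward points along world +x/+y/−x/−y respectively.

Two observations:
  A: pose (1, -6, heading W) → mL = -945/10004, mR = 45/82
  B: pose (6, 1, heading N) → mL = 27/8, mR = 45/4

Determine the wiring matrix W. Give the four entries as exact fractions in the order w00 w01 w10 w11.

-1 1/2 0 1

obs A: pose=(1,-6,W) → sL=45/122, sR=45/82, mL=-945/10004, mR=45/82
obs B: pose=(6,1,N) → sL=9/4, sR=45/4, mL=27/8, mR=45/4
sensor matrix S = [[45/122, 45/82], [9/4, 45/4]]; det S = 7290/2501
solve [mL_A; mL_B] = S·[w00; w01] and [mR_A; mR_B] = S·[w10; w11]:
  w00 = -1, w01 = 1/2, w10 = 0, w11 = 1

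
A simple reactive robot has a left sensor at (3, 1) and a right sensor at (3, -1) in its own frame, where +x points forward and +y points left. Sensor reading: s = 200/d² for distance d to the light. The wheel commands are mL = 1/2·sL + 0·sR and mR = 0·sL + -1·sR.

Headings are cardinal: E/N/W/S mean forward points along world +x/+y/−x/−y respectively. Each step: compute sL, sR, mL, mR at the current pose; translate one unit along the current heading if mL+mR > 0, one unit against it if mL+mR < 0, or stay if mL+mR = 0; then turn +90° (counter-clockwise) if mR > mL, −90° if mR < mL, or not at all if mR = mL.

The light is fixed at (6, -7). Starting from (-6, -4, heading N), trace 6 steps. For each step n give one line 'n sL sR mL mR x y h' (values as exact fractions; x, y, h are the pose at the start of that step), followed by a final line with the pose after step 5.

0 40/41 200/157 20/41 -200/157 -6 -4 N
1 20/9 100/41 10/9 -100/41 -6 -5 E
2 40/29 200/197 20/29 -200/197 -7 -5 S
3 10/13 25/34 5/13 -25/34 -7 -4 W
4 40/41 200/157 20/41 -200/157 -6 -4 N
5 20/9 100/41 10/9 -100/41 -6 -5 E
final -7 -5 S

n=0: pose=(-6,-4,N); sL=40/41, sR=200/157; mL=20/41, mR=-200/157; mL+mR=-5060/6437 → advance -1; mR−mL=-11340/6437 → turn -1·90°
n=1: pose=(-6,-5,E); sL=20/9, sR=100/41; mL=10/9, mR=-100/41; mL+mR=-490/369 → advance -1; mR−mL=-1310/369 → turn -1·90°
n=2: pose=(-7,-5,S); sL=40/29, sR=200/197; mL=20/29, mR=-200/197; mL+mR=-1860/5713 → advance -1; mR−mL=-9740/5713 → turn -1·90°
n=3: pose=(-7,-4,W); sL=10/13, sR=25/34; mL=5/13, mR=-25/34; mL+mR=-155/442 → advance -1; mR−mL=-495/442 → turn -1·90°
n=4: pose=(-6,-4,N); sL=40/41, sR=200/157; mL=20/41, mR=-200/157; mL+mR=-5060/6437 → advance -1; mR−mL=-11340/6437 → turn -1·90°
n=5: pose=(-6,-5,E); sL=20/9, sR=100/41; mL=10/9, mR=-100/41; mL+mR=-490/369 → advance -1; mR−mL=-1310/369 → turn -1·90°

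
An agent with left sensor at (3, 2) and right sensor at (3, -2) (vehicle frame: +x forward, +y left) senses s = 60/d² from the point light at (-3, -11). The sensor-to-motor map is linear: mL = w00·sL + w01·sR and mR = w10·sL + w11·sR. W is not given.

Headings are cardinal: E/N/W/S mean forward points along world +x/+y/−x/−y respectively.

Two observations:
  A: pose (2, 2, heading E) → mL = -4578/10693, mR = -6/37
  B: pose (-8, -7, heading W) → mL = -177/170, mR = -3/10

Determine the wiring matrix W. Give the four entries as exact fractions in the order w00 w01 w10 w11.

-1/2 -1 0 -1/2

obs A: pose=(2,2,E) → sL=60/289, sR=12/37, mL=-4578/10693, mR=-6/37
obs B: pose=(-8,-7,W) → sL=15/17, sR=3/5, mL=-177/170, mR=-3/10
sensor matrix S = [[60/289, 12/37], [15/17, 3/5]]; det S = -1728/10693
solve [mL_A; mL_B] = S·[w00; w01] and [mR_A; mR_B] = S·[w10; w11]:
  w00 = -1/2, w01 = -1, w10 = 0, w11 = -1/2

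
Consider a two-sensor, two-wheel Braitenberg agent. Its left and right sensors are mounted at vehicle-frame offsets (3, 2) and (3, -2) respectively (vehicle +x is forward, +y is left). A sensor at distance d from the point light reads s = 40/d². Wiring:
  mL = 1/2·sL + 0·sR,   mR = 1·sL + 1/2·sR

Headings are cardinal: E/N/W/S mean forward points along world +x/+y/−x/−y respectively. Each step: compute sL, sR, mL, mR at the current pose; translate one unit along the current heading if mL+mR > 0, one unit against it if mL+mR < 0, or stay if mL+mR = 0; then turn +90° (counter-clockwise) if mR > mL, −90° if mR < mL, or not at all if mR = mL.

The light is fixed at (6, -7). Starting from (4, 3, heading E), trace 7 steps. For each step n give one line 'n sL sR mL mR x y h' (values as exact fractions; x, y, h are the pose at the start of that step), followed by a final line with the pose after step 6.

0 8/29 8/13 4/29 220/377 4 3 E
1 20/89 4/17 10/89 518/1513 5 3 N
2 40/97 8/37 20/97 1868/3589 5 4 W
3 5/8 1/2 5/16 7/8 4 4 S
4 8/29 8/13 4/29 220/377 4 3 E
5 20/89 4/17 10/89 518/1513 5 3 N
6 40/97 8/37 20/97 1868/3589 5 4 W
final 4 4 S

n=0: pose=(4,3,E); sL=8/29, sR=8/13; mL=4/29, mR=220/377; mL+mR=272/377 → advance +1; mR−mL=168/377 → turn +1·90°
n=1: pose=(5,3,N); sL=20/89, sR=4/17; mL=10/89, mR=518/1513; mL+mR=688/1513 → advance +1; mR−mL=348/1513 → turn +1·90°
n=2: pose=(5,4,W); sL=40/97, sR=8/37; mL=20/97, mR=1868/3589; mL+mR=2608/3589 → advance +1; mR−mL=1128/3589 → turn +1·90°
n=3: pose=(4,4,S); sL=5/8, sR=1/2; mL=5/16, mR=7/8; mL+mR=19/16 → advance +1; mR−mL=9/16 → turn +1·90°
n=4: pose=(4,3,E); sL=8/29, sR=8/13; mL=4/29, mR=220/377; mL+mR=272/377 → advance +1; mR−mL=168/377 → turn +1·90°
n=5: pose=(5,3,N); sL=20/89, sR=4/17; mL=10/89, mR=518/1513; mL+mR=688/1513 → advance +1; mR−mL=348/1513 → turn +1·90°
n=6: pose=(5,4,W); sL=40/97, sR=8/37; mL=20/97, mR=1868/3589; mL+mR=2608/3589 → advance +1; mR−mL=1128/3589 → turn +1·90°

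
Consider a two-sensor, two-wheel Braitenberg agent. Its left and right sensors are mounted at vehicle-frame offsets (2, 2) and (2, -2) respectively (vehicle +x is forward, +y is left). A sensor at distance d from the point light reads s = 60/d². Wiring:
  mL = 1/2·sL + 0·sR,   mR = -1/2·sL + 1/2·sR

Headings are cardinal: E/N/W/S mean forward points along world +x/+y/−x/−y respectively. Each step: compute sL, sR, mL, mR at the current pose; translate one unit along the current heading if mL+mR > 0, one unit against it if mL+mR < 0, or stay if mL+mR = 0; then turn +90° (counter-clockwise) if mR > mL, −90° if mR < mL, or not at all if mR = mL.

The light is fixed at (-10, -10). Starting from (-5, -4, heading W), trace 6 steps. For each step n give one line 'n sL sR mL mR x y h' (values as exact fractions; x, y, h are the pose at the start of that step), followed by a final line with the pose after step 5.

n=0: pose=(-5,-4,W); sL=12/5, sR=60/73; mL=6/5, mR=-288/365; mL+mR=30/73 → advance +1; mR−mL=-726/365 → turn -1·90°
n=1: pose=(-6,-4,N); sL=15/17, sR=3/5; mL=15/34, mR=-12/85; mL+mR=3/10 → advance +1; mR−mL=-99/170 → turn -1·90°
n=2: pose=(-6,-3,E); sL=20/39, sR=60/61; mL=10/39, mR=560/2379; mL+mR=30/61 → advance +1; mR−mL=-50/2379 → turn -1·90°
n=3: pose=(-5,-3,S); sL=30/37, sR=30/17; mL=15/37, mR=300/629; mL+mR=15/17 → advance +1; mR−mL=45/629 → turn +1·90°
n=4: pose=(-5,-4,E); sL=60/113, sR=12/13; mL=30/113, mR=288/1469; mL+mR=6/13 → advance +1; mR−mL=-102/1469 → turn -1·90°
n=5: pose=(-4,-4,S); sL=3/4, sR=15/8; mL=3/8, mR=9/16; mL+mR=15/16 → advance +1; mR−mL=3/16 → turn +1·90°

0 12/5 60/73 6/5 -288/365 -5 -4 W
1 15/17 3/5 15/34 -12/85 -6 -4 N
2 20/39 60/61 10/39 560/2379 -6 -3 E
3 30/37 30/17 15/37 300/629 -5 -3 S
4 60/113 12/13 30/113 288/1469 -5 -4 E
5 3/4 15/8 3/8 9/16 -4 -4 S
final -4 -5 E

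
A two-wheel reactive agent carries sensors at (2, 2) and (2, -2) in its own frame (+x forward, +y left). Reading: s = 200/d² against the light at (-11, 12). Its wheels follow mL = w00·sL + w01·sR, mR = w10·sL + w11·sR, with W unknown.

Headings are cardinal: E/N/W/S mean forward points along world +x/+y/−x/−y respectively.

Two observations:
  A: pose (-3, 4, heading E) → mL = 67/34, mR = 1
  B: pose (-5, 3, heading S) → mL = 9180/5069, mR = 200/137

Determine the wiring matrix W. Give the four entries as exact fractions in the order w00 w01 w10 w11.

1 1/2 0 1

obs A: pose=(-3,4,E) → sL=25/17, sR=1, mL=67/34, mR=1
obs B: pose=(-5,3,S) → sL=40/37, sR=200/137, mL=9180/5069, mR=200/137
sensor matrix S = [[25/17, 1], [40/37, 200/137]]; det S = 91840/86173
solve [mL_A; mL_B] = S·[w00; w01] and [mR_A; mR_B] = S·[w10; w11]:
  w00 = 1, w01 = 1/2, w10 = 0, w11 = 1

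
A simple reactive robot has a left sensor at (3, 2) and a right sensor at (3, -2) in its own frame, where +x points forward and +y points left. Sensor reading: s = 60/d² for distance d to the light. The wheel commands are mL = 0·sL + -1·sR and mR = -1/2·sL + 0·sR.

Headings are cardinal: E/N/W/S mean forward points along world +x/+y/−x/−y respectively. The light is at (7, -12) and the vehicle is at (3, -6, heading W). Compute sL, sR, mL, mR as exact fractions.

left sensor world pos  = (0, -8); dL² = 65
right sensor world pos = (0, -4); dR² = 113
sL = 60/65 = 12/13
sR = 60/113 = 60/113
mL = 0·sL + -1·sR = -60/113
mR = -1/2·sL + 0·sR = -6/13

12/13 60/113 -60/113 -6/13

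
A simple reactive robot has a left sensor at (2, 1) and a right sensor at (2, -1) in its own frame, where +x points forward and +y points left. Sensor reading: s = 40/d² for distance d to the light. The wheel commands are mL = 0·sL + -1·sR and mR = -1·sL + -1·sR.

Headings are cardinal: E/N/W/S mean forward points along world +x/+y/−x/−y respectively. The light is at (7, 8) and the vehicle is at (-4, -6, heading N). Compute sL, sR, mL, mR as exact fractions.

left sensor world pos  = (-5, -4); dL² = 288
right sensor world pos = (-3, -4); dR² = 244
sL = 40/288 = 5/36
sR = 40/244 = 10/61
mL = 0·sL + -1·sR = -10/61
mR = -1·sL + -1·sR = -665/2196

5/36 10/61 -10/61 -665/2196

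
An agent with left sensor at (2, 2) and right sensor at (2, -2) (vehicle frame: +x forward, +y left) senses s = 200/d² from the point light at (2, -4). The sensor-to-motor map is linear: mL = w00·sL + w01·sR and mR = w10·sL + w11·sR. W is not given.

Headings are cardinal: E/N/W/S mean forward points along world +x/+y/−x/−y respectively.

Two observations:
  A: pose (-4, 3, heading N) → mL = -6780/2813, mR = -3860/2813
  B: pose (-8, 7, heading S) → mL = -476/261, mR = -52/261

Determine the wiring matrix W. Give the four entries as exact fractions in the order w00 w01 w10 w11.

-1 -1/2 1/2 -1

obs A: pose=(-4,3,N) → sL=40/29, sR=200/97, mL=-6780/2813, mR=-3860/2813
obs B: pose=(-8,7,S) → sL=40/29, sR=8/9, mL=-476/261, mR=-52/261
sensor matrix S = [[40/29, 200/97], [40/29, 8/9]]; det S = -40960/25317
solve [mL_A; mL_B] = S·[w00; w01] and [mR_A; mR_B] = S·[w10; w11]:
  w00 = -1, w01 = -1/2, w10 = 1/2, w11 = -1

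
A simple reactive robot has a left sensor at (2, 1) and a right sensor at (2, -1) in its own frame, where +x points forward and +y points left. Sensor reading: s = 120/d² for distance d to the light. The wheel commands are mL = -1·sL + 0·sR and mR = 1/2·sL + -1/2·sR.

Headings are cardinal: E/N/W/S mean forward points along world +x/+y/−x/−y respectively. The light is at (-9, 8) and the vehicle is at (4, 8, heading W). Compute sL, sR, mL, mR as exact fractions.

left sensor world pos  = (2, 7); dL² = 122
right sensor world pos = (2, 9); dR² = 122
sL = 120/122 = 60/61
sR = 120/122 = 60/61
mL = -1·sL + 0·sR = -60/61
mR = 1/2·sL + -1/2·sR = 0

60/61 60/61 -60/61 0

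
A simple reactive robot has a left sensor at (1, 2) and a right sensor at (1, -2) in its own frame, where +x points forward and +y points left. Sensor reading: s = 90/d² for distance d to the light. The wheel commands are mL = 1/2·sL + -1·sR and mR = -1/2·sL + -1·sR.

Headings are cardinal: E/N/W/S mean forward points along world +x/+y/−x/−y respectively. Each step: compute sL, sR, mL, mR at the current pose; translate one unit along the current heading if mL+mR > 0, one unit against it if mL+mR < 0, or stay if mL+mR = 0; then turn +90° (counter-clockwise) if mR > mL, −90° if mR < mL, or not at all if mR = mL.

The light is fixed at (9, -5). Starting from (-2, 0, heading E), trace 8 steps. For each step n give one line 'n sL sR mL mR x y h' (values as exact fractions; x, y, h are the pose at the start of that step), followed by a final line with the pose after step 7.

n=0: pose=(-2,0,E); sL=90/149, sR=90/109; mL=-8505/16241, mR=-18315/16241; mL+mR=-180/109 → advance -1; mR−mL=-90/149 → turn -1·90°
n=1: pose=(-3,0,S); sL=45/58, sR=45/106; mL=-225/6148, mR=-4995/6148; mL+mR=-45/53 → advance -1; mR−mL=-45/58 → turn -1·90°
n=2: pose=(-3,1,W); sL=18/37, sR=90/233; mL=-1233/8621, mR=-5427/8621; mL+mR=-180/233 → advance -1; mR−mL=-18/37 → turn -1·90°
n=3: pose=(-2,1,N); sL=45/109, sR=9/13; mL=-1377/2834, mR=-2547/2834; mL+mR=-18/13 → advance -1; mR−mL=-45/109 → turn -1·90°
n=4: pose=(-2,0,E); sL=90/149, sR=90/109; mL=-8505/16241, mR=-18315/16241; mL+mR=-180/109 → advance -1; mR−mL=-90/149 → turn -1·90°
n=5: pose=(-3,0,S); sL=45/58, sR=45/106; mL=-225/6148, mR=-4995/6148; mL+mR=-45/53 → advance -1; mR−mL=-45/58 → turn -1·90°
n=6: pose=(-3,1,W); sL=18/37, sR=90/233; mL=-1233/8621, mR=-5427/8621; mL+mR=-180/233 → advance -1; mR−mL=-18/37 → turn -1·90°
n=7: pose=(-2,1,N); sL=45/109, sR=9/13; mL=-1377/2834, mR=-2547/2834; mL+mR=-18/13 → advance -1; mR−mL=-45/109 → turn -1·90°

0 90/149 90/109 -8505/16241 -18315/16241 -2 0 E
1 45/58 45/106 -225/6148 -4995/6148 -3 0 S
2 18/37 90/233 -1233/8621 -5427/8621 -3 1 W
3 45/109 9/13 -1377/2834 -2547/2834 -2 1 N
4 90/149 90/109 -8505/16241 -18315/16241 -2 0 E
5 45/58 45/106 -225/6148 -4995/6148 -3 0 S
6 18/37 90/233 -1233/8621 -5427/8621 -3 1 W
7 45/109 9/13 -1377/2834 -2547/2834 -2 1 N
final -2 0 E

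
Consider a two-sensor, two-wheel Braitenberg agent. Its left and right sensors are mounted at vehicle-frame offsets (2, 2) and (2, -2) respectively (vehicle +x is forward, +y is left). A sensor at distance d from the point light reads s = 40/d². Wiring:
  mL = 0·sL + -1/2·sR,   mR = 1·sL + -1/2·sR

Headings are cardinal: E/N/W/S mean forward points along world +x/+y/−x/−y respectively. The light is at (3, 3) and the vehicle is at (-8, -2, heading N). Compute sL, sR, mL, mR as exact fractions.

20/89 4/9 -2/9 2/801

left sensor world pos  = (-10, 0); dL² = 178
right sensor world pos = (-6, 0); dR² = 90
sL = 40/178 = 20/89
sR = 40/90 = 4/9
mL = 0·sL + -1/2·sR = -2/9
mR = 1·sL + -1/2·sR = 2/801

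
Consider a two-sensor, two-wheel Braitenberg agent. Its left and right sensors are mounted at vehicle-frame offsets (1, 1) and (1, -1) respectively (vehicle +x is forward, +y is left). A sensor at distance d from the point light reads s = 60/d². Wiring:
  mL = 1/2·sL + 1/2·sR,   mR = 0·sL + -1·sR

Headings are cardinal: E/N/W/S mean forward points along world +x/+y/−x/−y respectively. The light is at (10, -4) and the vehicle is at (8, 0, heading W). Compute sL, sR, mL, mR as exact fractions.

left sensor world pos  = (7, -1); dL² = 18
right sensor world pos = (7, 1); dR² = 34
sL = 60/18 = 10/3
sR = 60/34 = 30/17
mL = 1/2·sL + 1/2·sR = 130/51
mR = 0·sL + -1·sR = -30/17

10/3 30/17 130/51 -30/17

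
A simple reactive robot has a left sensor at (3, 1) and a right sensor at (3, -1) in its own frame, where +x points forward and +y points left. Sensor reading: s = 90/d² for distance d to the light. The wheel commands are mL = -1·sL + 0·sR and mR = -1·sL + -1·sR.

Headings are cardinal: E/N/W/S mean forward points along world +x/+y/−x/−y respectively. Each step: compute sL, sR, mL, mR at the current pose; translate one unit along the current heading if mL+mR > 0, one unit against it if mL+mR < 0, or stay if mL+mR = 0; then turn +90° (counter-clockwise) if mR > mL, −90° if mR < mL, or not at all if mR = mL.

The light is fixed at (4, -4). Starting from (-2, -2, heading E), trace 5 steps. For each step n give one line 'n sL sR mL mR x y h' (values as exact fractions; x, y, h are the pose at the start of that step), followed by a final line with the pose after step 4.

0 5 9 -5 -14 -2 -2 E
1 90/37 18/13 -90/37 -1836/481 -3 -2 S
2 45/52 45/58 -45/52 -2475/1508 -3 -1 W
3 18/17 90/61 -18/17 -2628/1037 -2 -1 N
4 5 9 -5 -14 -2 -2 E
final -3 -2 S

n=0: pose=(-2,-2,E); sL=5, sR=9; mL=-5, mR=-14; mL+mR=-19 → advance -1; mR−mL=-9 → turn -1·90°
n=1: pose=(-3,-2,S); sL=90/37, sR=18/13; mL=-90/37, mR=-1836/481; mL+mR=-3006/481 → advance -1; mR−mL=-18/13 → turn -1·90°
n=2: pose=(-3,-1,W); sL=45/52, sR=45/58; mL=-45/52, mR=-2475/1508; mL+mR=-945/377 → advance -1; mR−mL=-45/58 → turn -1·90°
n=3: pose=(-2,-1,N); sL=18/17, sR=90/61; mL=-18/17, mR=-2628/1037; mL+mR=-3726/1037 → advance -1; mR−mL=-90/61 → turn -1·90°
n=4: pose=(-2,-2,E); sL=5, sR=9; mL=-5, mR=-14; mL+mR=-19 → advance -1; mR−mL=-9 → turn -1·90°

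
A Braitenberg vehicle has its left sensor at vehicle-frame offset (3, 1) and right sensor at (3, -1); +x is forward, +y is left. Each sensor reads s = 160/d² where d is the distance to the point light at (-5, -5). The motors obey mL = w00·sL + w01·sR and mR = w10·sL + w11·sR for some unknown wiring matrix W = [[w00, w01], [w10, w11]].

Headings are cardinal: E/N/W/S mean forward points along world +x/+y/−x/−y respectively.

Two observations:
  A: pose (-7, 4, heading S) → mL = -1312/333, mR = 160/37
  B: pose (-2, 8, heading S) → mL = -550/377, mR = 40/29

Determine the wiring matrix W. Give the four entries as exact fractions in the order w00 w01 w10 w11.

-1/2 -1/2 1 0

obs A: pose=(-7,4,S) → sL=160/37, sR=32/9, mL=-1312/333, mR=160/37
obs B: pose=(-2,8,S) → sL=40/29, sR=20/13, mL=-550/377, mR=40/29
sensor matrix S = [[160/37, 32/9], [40/29, 20/13]]; det S = 219520/125541
solve [mL_A; mL_B] = S·[w00; w01] and [mR_A; mR_B] = S·[w10; w11]:
  w00 = -1/2, w01 = -1/2, w10 = 1, w11 = 0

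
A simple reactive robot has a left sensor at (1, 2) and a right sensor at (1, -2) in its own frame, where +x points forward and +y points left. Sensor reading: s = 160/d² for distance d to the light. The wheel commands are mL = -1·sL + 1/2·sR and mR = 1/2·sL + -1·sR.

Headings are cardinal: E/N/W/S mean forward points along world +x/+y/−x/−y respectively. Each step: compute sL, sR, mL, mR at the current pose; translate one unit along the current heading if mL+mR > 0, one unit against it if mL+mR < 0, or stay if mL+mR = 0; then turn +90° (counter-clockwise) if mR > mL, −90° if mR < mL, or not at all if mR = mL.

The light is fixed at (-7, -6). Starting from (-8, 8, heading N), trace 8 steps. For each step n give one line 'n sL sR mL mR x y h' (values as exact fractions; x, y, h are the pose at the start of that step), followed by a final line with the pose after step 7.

n=0: pose=(-8,8,N); sL=80/117, sR=80/113; mL=-4360/13221, mR=-4840/13221; mL+mR=-9200/13221 → advance -1; mR−mL=-160/4407 → turn -1·90°
n=1: pose=(-8,7,E); sL=32/45, sR=160/121; mL=-272/5445, mR=-5264/5445; mL+mR=-5536/5445 → advance -1; mR−mL=-1664/1815 → turn -1·90°
n=2: pose=(-9,7,S); sL=10/9, sR=1; mL=-11/18, mR=-4/9; mL+mR=-19/18 → advance -1; mR−mL=1/6 → turn +1·90°
n=3: pose=(-9,8,E); sL=160/257, sR=32/29; mL=-528/7453, mR=-5904/7453; mL+mR=-6432/7453 → advance -1; mR−mL=-5376/7453 → turn -1·90°
n=4: pose=(-10,8,S); sL=16/17, sR=80/97; mL=-872/1649, mR=-584/1649; mL+mR=-1456/1649 → advance -1; mR−mL=288/1649 → turn +1·90°
n=5: pose=(-10,9,E); sL=160/293, sR=160/173; mL=-4240/50689, mR=-33040/50689; mL+mR=-37280/50689 → advance -1; mR−mL=-28800/50689 → turn -1·90°
n=6: pose=(-11,9,S); sL=4/5, sR=20/29; mL=-66/145, mR=-42/145; mL+mR=-108/145 → advance -1; mR−mL=24/145 → turn +1·90°
n=7: pose=(-11,10,E); sL=160/333, sR=32/41; mL=-1232/13653, mR=-7376/13653; mL+mR=-8608/13653 → advance -1; mR−mL=-2048/4551 → turn -1·90°

0 80/117 80/113 -4360/13221 -4840/13221 -8 8 N
1 32/45 160/121 -272/5445 -5264/5445 -8 7 E
2 10/9 1 -11/18 -4/9 -9 7 S
3 160/257 32/29 -528/7453 -5904/7453 -9 8 E
4 16/17 80/97 -872/1649 -584/1649 -10 8 S
5 160/293 160/173 -4240/50689 -33040/50689 -10 9 E
6 4/5 20/29 -66/145 -42/145 -11 9 S
7 160/333 32/41 -1232/13653 -7376/13653 -11 10 E
final -12 10 S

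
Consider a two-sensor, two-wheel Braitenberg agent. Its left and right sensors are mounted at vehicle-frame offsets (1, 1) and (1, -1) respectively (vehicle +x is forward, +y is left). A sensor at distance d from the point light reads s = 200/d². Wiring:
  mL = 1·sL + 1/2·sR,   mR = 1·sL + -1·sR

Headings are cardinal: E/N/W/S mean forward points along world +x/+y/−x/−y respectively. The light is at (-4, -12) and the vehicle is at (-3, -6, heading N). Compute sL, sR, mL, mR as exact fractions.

left sensor world pos  = (-4, -5); dL² = 49
right sensor world pos = (-2, -5); dR² = 53
sL = 200/49 = 200/49
sR = 200/53 = 200/53
mL = 1·sL + 1/2·sR = 15500/2597
mR = 1·sL + -1·sR = 800/2597

200/49 200/53 15500/2597 800/2597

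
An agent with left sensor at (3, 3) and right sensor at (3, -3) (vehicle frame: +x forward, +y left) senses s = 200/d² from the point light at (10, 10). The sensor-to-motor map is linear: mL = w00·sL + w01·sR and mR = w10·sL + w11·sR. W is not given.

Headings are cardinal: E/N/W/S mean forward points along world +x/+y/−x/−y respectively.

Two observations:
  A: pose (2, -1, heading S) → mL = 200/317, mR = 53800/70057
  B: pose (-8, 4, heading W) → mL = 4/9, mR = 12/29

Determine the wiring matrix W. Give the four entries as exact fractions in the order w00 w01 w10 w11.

obs A: pose=(2,-1,S) → sL=200/221, sR=200/317, mL=200/317, mR=53800/70057
obs B: pose=(-8,4,W) → sL=100/261, sR=4/9, mL=4/9, mR=12/29
sensor matrix S = [[200/221, 200/317], [100/261, 4/9]]; det S = 2934400/18284877
solve [mL_A; mL_B] = S·[w00; w01] and [mR_A; mR_B] = S·[w10; w11]:
  w00 = 0, w01 = 1, w10 = 1/2, w11 = 1/2

0 1 1/2 1/2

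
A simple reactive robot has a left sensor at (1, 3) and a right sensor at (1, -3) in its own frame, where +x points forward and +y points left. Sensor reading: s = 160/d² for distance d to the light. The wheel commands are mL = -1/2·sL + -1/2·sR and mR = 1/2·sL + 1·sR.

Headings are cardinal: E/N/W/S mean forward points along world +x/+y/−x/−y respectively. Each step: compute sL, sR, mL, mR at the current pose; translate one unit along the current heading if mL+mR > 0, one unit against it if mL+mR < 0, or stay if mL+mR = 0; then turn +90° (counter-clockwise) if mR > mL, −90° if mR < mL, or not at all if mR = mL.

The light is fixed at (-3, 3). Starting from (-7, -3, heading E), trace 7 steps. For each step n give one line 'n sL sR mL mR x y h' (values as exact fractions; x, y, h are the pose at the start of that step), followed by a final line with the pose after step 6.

0 80/9 16/9 -16/3 56/9 -7 -3 E
1 160/61 32/5 -1376/305 2352/305 -6 -3 N
2 2 8 -5 9 -6 -2 W
3 160/37 32/17 -1952/629 2544/629 -7 -2 S
4 80/9 16/9 -16/3 56/9 -7 -3 E
5 160/61 32/5 -1376/305 2352/305 -6 -3 N
6 2 8 -5 9 -6 -2 W
final -7 -2 S

n=0: pose=(-7,-3,E); sL=80/9, sR=16/9; mL=-16/3, mR=56/9; mL+mR=8/9 → advance +1; mR−mL=104/9 → turn +1·90°
n=1: pose=(-6,-3,N); sL=160/61, sR=32/5; mL=-1376/305, mR=2352/305; mL+mR=16/5 → advance +1; mR−mL=3728/305 → turn +1·90°
n=2: pose=(-6,-2,W); sL=2, sR=8; mL=-5, mR=9; mL+mR=4 → advance +1; mR−mL=14 → turn +1·90°
n=3: pose=(-7,-2,S); sL=160/37, sR=32/17; mL=-1952/629, mR=2544/629; mL+mR=16/17 → advance +1; mR−mL=4496/629 → turn +1·90°
n=4: pose=(-7,-3,E); sL=80/9, sR=16/9; mL=-16/3, mR=56/9; mL+mR=8/9 → advance +1; mR−mL=104/9 → turn +1·90°
n=5: pose=(-6,-3,N); sL=160/61, sR=32/5; mL=-1376/305, mR=2352/305; mL+mR=16/5 → advance +1; mR−mL=3728/305 → turn +1·90°
n=6: pose=(-6,-2,W); sL=2, sR=8; mL=-5, mR=9; mL+mR=4 → advance +1; mR−mL=14 → turn +1·90°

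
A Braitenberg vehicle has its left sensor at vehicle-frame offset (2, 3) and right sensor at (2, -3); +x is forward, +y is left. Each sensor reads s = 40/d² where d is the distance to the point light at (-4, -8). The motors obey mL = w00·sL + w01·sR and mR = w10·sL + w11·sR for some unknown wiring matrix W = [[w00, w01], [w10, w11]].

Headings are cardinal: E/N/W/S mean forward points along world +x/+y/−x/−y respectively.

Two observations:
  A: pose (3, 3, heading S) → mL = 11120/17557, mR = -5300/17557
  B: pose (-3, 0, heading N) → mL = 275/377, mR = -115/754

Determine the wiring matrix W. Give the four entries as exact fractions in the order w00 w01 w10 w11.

1 1 1/2 -1

obs A: pose=(3,3,S) → sL=40/181, sR=40/97, mL=11120/17557, mR=-5300/17557
obs B: pose=(-3,0,N) → sL=5/13, sR=10/29, mL=275/377, mR=-115/754
sensor matrix S = [[40/181, 40/97], [5/13, 10/29]]; det S = -545400/6618989
solve [mL_A; mL_B] = S·[w00; w01] and [mR_A; mR_B] = S·[w10; w11]:
  w00 = 1, w01 = 1, w10 = 1/2, w11 = -1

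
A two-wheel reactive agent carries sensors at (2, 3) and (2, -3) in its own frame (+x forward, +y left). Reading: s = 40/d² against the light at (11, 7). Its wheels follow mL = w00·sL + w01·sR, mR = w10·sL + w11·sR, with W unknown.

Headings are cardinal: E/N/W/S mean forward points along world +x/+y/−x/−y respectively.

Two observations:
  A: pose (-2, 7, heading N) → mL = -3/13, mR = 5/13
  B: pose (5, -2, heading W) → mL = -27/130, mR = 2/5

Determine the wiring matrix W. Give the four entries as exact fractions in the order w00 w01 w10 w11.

1 -1 0 1

obs A: pose=(-2,7,N) → sL=2/13, sR=5/13, mL=-3/13, mR=5/13
obs B: pose=(5,-2,W) → sL=5/26, sR=2/5, mL=-27/130, mR=2/5
sensor matrix S = [[2/13, 5/13], [5/26, 2/5]]; det S = -21/1690
solve [mL_A; mL_B] = S·[w00; w01] and [mR_A; mR_B] = S·[w10; w11]:
  w00 = 1, w01 = -1, w10 = 0, w11 = 1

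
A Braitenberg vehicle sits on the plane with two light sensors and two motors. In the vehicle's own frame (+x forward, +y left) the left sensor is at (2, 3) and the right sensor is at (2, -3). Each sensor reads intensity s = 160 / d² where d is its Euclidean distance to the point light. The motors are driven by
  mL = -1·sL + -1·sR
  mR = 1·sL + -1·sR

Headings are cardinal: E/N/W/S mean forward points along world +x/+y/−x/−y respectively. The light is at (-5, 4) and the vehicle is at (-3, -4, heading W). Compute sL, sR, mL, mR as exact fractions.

left sensor world pos  = (-5, -7); dL² = 121
right sensor world pos = (-5, -1); dR² = 25
sL = 160/121 = 160/121
sR = 160/25 = 32/5
mL = -1·sL + -1·sR = -4672/605
mR = 1·sL + -1·sR = -3072/605

160/121 32/5 -4672/605 -3072/605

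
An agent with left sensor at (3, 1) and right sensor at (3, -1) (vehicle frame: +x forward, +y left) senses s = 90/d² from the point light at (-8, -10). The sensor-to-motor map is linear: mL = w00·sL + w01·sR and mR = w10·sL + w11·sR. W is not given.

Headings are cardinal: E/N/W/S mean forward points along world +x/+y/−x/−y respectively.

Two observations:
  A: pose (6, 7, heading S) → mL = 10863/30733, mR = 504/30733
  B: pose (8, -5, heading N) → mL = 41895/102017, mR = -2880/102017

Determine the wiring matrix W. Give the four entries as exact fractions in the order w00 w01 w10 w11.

obs A: pose=(6,7,S) → sL=90/421, sR=18/73, mL=10863/30733, mR=504/30733
obs B: pose=(8,-5,N) → sL=90/289, sR=90/353, mL=41895/102017, mR=-2880/102017
sensor matrix S = [[90/421, 18/73], [90/289, 90/353]]; det S = -69867360/3135288461
solve [mL_A; mL_B] = S·[w00; w01] and [mR_A; mR_B] = S·[w10; w11]:
  w00 = 1/2, w01 = 1, w10 = -1/2, w11 = 1/2

1/2 1 -1/2 1/2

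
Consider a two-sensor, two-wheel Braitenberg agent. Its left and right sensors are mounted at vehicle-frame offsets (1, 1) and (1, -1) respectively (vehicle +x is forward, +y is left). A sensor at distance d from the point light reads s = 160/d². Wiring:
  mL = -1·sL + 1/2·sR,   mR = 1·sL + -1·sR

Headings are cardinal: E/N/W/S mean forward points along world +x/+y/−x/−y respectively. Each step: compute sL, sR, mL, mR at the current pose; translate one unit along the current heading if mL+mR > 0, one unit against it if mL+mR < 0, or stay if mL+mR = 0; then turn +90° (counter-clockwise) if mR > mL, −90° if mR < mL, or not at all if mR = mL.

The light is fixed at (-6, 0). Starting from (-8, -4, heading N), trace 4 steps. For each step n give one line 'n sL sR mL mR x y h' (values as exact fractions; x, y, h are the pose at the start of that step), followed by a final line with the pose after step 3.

n=0: pose=(-8,-4,N); sL=80/9, sR=16; mL=-8/9, mR=-64/9; mL+mR=-8 → advance -1; mR−mL=-56/9 → turn -1·90°
n=1: pose=(-8,-5,E); sL=160/17, sR=160/37; mL=-4560/629, mR=3200/629; mL+mR=-80/37 → advance -1; mR−mL=7760/629 → turn +1·90°
n=2: pose=(-9,-5,N); sL=5, sR=8; mL=-1, mR=-3; mL+mR=-4 → advance -1; mR−mL=-2 → turn -1·90°
n=3: pose=(-9,-6,E); sL=160/29, sR=160/53; mL=-6160/1537, mR=3840/1537; mL+mR=-80/53 → advance -1; mR−mL=10000/1537 → turn +1·90°

0 80/9 16 -8/9 -64/9 -8 -4 N
1 160/17 160/37 -4560/629 3200/629 -8 -5 E
2 5 8 -1 -3 -9 -5 N
3 160/29 160/53 -6160/1537 3840/1537 -9 -6 E
final -10 -6 N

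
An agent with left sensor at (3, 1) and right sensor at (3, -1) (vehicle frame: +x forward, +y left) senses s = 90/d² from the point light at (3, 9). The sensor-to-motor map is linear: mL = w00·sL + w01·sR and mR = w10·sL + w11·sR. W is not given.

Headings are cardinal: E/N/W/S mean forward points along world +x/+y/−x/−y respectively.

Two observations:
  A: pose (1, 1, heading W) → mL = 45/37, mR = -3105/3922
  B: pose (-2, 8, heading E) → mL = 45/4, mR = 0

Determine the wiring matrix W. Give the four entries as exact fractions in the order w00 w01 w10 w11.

0 1 1/2 -1

obs A: pose=(1,1,W) → sL=45/53, sR=45/37, mL=45/37, mR=-3105/3922
obs B: pose=(-2,8,E) → sL=45/2, sR=45/4, mL=45/4, mR=0
sensor matrix S = [[45/53, 45/37], [45/2, 45/4]]; det S = -139725/7844
solve [mL_A; mL_B] = S·[w00; w01] and [mR_A; mR_B] = S·[w10; w11]:
  w00 = 0, w01 = 1, w10 = 1/2, w11 = -1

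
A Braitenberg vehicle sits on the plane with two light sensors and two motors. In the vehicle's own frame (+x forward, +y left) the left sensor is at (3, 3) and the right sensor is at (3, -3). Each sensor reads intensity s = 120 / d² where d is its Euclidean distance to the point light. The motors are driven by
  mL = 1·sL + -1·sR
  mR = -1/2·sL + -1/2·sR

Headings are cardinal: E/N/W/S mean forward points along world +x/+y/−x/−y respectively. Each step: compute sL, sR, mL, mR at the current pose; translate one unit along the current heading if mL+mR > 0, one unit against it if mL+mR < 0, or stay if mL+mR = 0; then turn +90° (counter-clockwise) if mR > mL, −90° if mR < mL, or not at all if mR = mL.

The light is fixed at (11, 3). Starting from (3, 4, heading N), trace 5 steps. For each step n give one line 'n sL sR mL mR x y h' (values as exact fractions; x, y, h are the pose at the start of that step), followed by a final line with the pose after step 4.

n=0: pose=(3,4,N); sL=120/137, sR=120/41; mL=-11520/5617, mR=-10680/5617; mL+mR=-22200/5617 → advance -1; mR−mL=840/5617 → turn +1·90°
n=1: pose=(3,3,W); sL=12/13, sR=12/13; mL=0, mR=-12/13; mL+mR=-12/13 → advance -1; mR−mL=-12/13 → turn -1·90°
n=2: pose=(4,3,N); sL=120/109, sR=24/5; mL=-2016/545, mR=-1608/545; mL+mR=-3624/545 → advance -1; mR−mL=408/545 → turn +1·90°
n=3: pose=(4,2,W); sL=30/29, sR=15/13; mL=-45/377, mR=-825/754; mL+mR=-915/754 → advance -1; mR−mL=-735/754 → turn -1·90°
n=4: pose=(5,2,N); sL=24/17, sR=120/13; mL=-1728/221, mR=-1176/221; mL+mR=-2904/221 → advance -1; mR−mL=552/221 → turn +1·90°

0 120/137 120/41 -11520/5617 -10680/5617 3 4 N
1 12/13 12/13 0 -12/13 3 3 W
2 120/109 24/5 -2016/545 -1608/545 4 3 N
3 30/29 15/13 -45/377 -825/754 4 2 W
4 24/17 120/13 -1728/221 -1176/221 5 2 N
final 5 1 W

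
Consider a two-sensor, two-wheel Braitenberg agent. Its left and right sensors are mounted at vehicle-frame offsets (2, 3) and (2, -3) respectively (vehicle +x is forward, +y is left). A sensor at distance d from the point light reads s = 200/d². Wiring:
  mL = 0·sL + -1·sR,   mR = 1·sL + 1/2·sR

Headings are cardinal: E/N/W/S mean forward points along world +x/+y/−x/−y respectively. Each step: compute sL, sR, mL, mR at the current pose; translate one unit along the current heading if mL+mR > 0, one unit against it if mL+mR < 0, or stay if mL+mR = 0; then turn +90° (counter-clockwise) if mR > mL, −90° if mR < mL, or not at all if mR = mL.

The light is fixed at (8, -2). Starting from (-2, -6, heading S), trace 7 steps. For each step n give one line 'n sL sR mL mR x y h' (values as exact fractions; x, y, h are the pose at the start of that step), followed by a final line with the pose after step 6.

n=0: pose=(-2,-6,S); sL=40/17, sR=40/41; mL=-40/41, mR=1980/697; mL+mR=1300/697 → advance +1; mR−mL=2660/697 → turn +1·90°
n=1: pose=(-2,-7,E); sL=50/17, sR=25/16; mL=-25/16, mR=2025/544; mL+mR=1175/544 → advance +1; mR−mL=2875/544 → turn +1·90°
n=2: pose=(-1,-7,N); sL=200/153, sR=40/9; mL=-40/9, mR=60/17; mL+mR=-140/153 → advance -1; mR−mL=1220/153 → turn +1·90°
n=3: pose=(-1,-8,W); sL=100/101, sR=20/13; mL=-20/13, mR=2310/1313; mL+mR=290/1313 → advance +1; mR−mL=4330/1313 → turn +1·90°
n=4: pose=(-2,-8,S); sL=200/113, sR=200/233; mL=-200/233, mR=57900/26329; mL+mR=35300/26329 → advance +1; mR−mL=80500/26329 → turn +1·90°
n=5: pose=(-2,-9,E); sL=5/2, sR=50/41; mL=-50/41, mR=255/82; mL+mR=155/82 → advance +1; mR−mL=355/82 → turn +1·90°
n=6: pose=(-1,-9,N); sL=200/169, sR=200/61; mL=-200/61, mR=29100/10309; mL+mR=-4700/10309 → advance -1; mR−mL=62900/10309 → turn +1·90°

0 40/17 40/41 -40/41 1980/697 -2 -6 S
1 50/17 25/16 -25/16 2025/544 -2 -7 E
2 200/153 40/9 -40/9 60/17 -1 -7 N
3 100/101 20/13 -20/13 2310/1313 -1 -8 W
4 200/113 200/233 -200/233 57900/26329 -2 -8 S
5 5/2 50/41 -50/41 255/82 -2 -9 E
6 200/169 200/61 -200/61 29100/10309 -1 -9 N
final -1 -10 W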